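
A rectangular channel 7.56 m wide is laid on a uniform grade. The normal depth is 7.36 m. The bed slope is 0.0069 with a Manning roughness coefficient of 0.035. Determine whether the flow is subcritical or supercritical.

Flow area A = b·y = 7.56 × 7.36 = 55.64 m². Wetted perimeter P = b + 2y = 7.56 + 2×7.36 = 22.28 m.
Hydraulic radius R = A/P = 55.64/22.28 = 2.497 m.
V = (1/n) R^(2/3) √S = (1/0.035) × 2.497^(2/3) × √0.0069 = 4.369 m/s. Hydraulic depth D_h = A/T = 55.64/7.56 = 7.36 m.
Froude number Fr = V/√(g·D_h) = 4.369/√(9.81×7.36) = 0.514, which is less than 1, so the flow is subcritical.

subcritical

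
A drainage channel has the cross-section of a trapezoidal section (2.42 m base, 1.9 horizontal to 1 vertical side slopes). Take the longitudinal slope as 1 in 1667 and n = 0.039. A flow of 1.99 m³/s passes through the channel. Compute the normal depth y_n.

Manning's equation rearranged: A R^(2/3) = nQ / (1·√S) = 0.039 × 1.99 / (√0.0005999) = 3.169.
Trying y = 0.881 m: A R^(2/3) = 2.513 — low.
Trying y = 1.27 m: A R^(2/3) = 5.199 — high.
Trying y = 0.992 m: A R^(2/3) = 3.169 — close enough.

y_n = 0.992 m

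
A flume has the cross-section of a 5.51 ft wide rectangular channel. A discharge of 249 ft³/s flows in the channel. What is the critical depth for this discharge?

y_c = 3.99 ft

For a rectangular channel, critical depth y_c = (q²/g)^(1/3) where q = Q/b = 249/5.51 = 45.19 ft²/s.
So y_c = (45.19²/32.2)^(1/3) = 3.99 ft.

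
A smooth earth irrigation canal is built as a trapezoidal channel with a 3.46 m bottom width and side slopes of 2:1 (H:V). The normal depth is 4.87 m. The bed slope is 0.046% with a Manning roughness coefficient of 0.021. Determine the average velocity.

With bottom width b = 3.46 m and side slope z = 2: A = (b + zy)y = (3.46 + 2×4.87)×4.87 = 64.28 m²; P = b + 2y√(1+z²) = 3.46 + 2×4.87×2.236 = 25.24 m.
Hydraulic radius R = A/P = 64.28/25.24 = 2.547 m.
From Manning's equation, V = (1/n) R^(2/3) S^(1/2) = (1/0.021) × 2.547^(2/3) × 0.00046^(1/2) = 1.9 m/s.

V = 1.9 m/s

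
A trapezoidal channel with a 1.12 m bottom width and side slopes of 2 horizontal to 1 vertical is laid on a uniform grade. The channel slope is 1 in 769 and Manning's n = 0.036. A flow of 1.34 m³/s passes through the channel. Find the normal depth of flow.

Manning's equation rearranged: A R^(2/3) = nQ / (1·√S) = 0.036 × 1.34 / (√0.0013) = 1.338.
At y = 0.612 m: A R^(2/3) = 0.7419 — low.
At y = 0.81 m: A R^(2/3) = 1.338 — matches.

y_n = 0.81 m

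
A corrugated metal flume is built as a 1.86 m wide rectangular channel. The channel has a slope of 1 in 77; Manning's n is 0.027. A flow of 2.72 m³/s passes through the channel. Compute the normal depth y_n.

y_n = 0.655 m

Manning's equation rearranged: A R^(2/3) = nQ / (1·√S) = 0.027 × 2.72 / (√0.01299) = 0.6444.
Try y = 0.827 m: A R^(2/3) = 0.8868 — over.
Try y = 0.468 m: A R^(2/3) = 0.3999 — short.
Try y = 0.655 m: A R^(2/3) = 0.644 — ≈ 0.6444.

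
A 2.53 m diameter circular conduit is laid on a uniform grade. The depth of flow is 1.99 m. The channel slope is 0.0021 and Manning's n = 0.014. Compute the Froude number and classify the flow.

For a circular section of diameter D = 2.53 m at depth y = 1.99 m, the central angle is θ = 2 arccos(1 − 2y/D) = 4.362 rad. Then A = (D²/8)(θ − sin θ) = 4.242 m² and P = Dθ/2 = 5.518 m.
Hydraulic radius R = A/P = 4.242/5.518 = 0.7687 m.
V = (1/n) R^(2/3) √S = (1/0.014) × 0.7687^(2/3) × √0.0021 = 2.747 m/s. Hydraulic depth D_h = A/T = 4.242/2.073 = 2.046 m.
Froude number Fr = V/√(g·D_h) = 2.747/√(9.81×2.046) = 0.613, which is less than 1, so the flow is subcritical.

subcritical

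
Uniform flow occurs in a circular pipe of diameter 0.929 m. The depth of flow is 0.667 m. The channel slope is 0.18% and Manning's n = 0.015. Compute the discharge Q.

For a circular section of diameter D = 0.929 m at depth y = 0.667 m, the central angle is θ = 2 arccos(1 − 2y/D) = 4.044 rad. Then A = (D²/8)(θ − sin θ) = 0.5209 m² and P = Dθ/2 = 1.878 m.
Hydraulic radius R = A/P = 0.5209/1.878 = 0.2773 m.
Manning's equation: Q = (1/n) A R^(2/3) S^(1/2) = (1/0.015) × 0.5209 × 0.2773^(2/3) × 0.0018^(1/2) = 0.627 m³/s.

Q = 0.627 m³/s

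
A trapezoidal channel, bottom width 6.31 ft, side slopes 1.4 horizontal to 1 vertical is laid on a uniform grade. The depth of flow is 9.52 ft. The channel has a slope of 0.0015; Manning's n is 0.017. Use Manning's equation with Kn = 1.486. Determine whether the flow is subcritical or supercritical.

subcritical

With bottom width b = 6.31 ft and side slope z = 1.4: A = (b + zy)y = (6.31 + 1.4×9.52)×9.52 = 187 ft²; P = b + 2y√(1+z²) = 6.31 + 2×9.52×1.72 = 39.07 ft.
Hydraulic radius R = A/P = 187/39.07 = 4.785 ft.
V = (1.486/n) R^(2/3) √S = (1.486/0.017) × 4.785^(2/3) × √0.0015 = 9.614 ft/s. Hydraulic depth D_h = A/T = 187/32.97 = 5.671 ft.
Froude number Fr = V/√(g·D_h) = 9.614/√(32.2×5.671) = 0.711, which is less than 1, so the flow is subcritical.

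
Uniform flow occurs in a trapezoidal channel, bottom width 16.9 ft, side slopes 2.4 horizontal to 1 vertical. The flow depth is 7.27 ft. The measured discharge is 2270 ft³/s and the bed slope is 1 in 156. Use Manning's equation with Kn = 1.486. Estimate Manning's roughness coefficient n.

n = 0.036

With bottom width b = 16.9 ft and side slope z = 2.4: A = (b + zy)y = (16.9 + 2.4×7.27)×7.27 = 249.7 ft²; P = b + 2y√(1+z²) = 16.9 + 2×7.27×2.6 = 54.7 ft.
Hydraulic radius R = A/P = 249.7/54.7 = 4.565 ft.
Rearranging Manning's equation: n = (1.486/Q) A R^(2/3) S^(1/2) = (1.486/2270) × 249.7 × 4.565^(2/3) × √0.00641 = 0.036.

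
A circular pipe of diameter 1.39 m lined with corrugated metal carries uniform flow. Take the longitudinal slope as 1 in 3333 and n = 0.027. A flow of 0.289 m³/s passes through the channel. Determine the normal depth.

Manning's equation rearranged: A R^(2/3) = nQ / (1·√S) = 0.027 × 0.289 / (√0.0003) = 0.4505.
Try y = 0.672 m: A R^(2/3) = 0.3541 — short.
Try y = 0.944 m: A R^(2/3) = 0.6031 — over.
Try y = 0.777 m: A R^(2/3) = 0.4509 — ≈ 0.4505.

y_n = 0.777 m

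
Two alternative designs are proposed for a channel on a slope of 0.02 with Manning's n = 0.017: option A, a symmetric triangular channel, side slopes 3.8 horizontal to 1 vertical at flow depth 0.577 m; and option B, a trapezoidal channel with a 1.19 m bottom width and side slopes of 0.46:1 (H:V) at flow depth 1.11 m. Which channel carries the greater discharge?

channel B

Channel A: For a triangular section with side slope z = 3.8: A = zy² = 3.8×0.577² = 1.265 m²; P = 2y√(1+z²) = 2×0.577×3.929 = 4.535 m. Hydraulic radius R = A/P = 1.265/4.535 = 0.279 m. Q_A = (1/0.017)·1.265·0.279^(2/3)·√0.02 = 4.494 m³/s.
Channel B: With bottom width b = 1.19 m and side slope z = 0.46: A = (b + zy)y = (1.19 + 0.46×1.11)×1.11 = 1.888 m²; P = b + 2y√(1+z²) = 1.19 + 2×1.11×1.101 = 3.634 m. Hydraulic radius R = A/P = 1.888/3.634 = 0.5195 m. Q_B = (1/0.017)·1.888·0.5195^(2/3)·√0.02 = 10.15 m³/s.
Q_A = 4.494 m³/s vs Q_B = 10.15 m³/s, so channel B carries more.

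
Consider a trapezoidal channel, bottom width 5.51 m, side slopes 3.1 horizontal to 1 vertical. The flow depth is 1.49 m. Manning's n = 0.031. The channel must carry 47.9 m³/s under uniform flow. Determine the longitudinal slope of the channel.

With bottom width b = 5.51 m and side slope z = 3.1: A = (b + zy)y = (5.51 + 3.1×1.49)×1.49 = 15.09 m²; P = b + 2y√(1+z²) = 5.51 + 2×1.49×3.257 = 15.22 m.
Hydraulic radius R = A/P = 15.09/15.22 = 0.9918 m.
From Manning's equation, S = [nQ / (1 A R^(2/3))]² = [0.031 × 47.9 / (1 × 15.09 × 0.9918^(2/3))]² = 0.00979.

S = 0.00979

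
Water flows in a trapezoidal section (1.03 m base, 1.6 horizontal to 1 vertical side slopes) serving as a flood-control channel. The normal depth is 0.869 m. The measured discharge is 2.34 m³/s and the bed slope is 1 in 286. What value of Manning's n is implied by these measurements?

With bottom width b = 1.03 m and side slope z = 1.6: A = (b + zy)y = (1.03 + 1.6×0.869)×0.869 = 2.103 m²; P = b + 2y√(1+z²) = 1.03 + 2×0.869×1.887 = 4.309 m.
Hydraulic radius R = A/P = 2.103/4.309 = 0.4881 m.
Rearranging Manning's equation: n = (1/Q) A R^(2/3) S^(1/2) = (1/2.34) × 2.103 × 0.4881^(2/3) × √0.003497 = 0.0329.

n = 0.0329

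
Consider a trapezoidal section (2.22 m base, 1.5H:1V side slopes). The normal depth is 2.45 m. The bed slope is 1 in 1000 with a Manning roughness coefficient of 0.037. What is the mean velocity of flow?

With bottom width b = 2.22 m and side slope z = 1.5: A = (b + zy)y = (2.22 + 1.5×2.45)×2.45 = 14.44 m²; P = b + 2y√(1+z²) = 2.22 + 2×2.45×1.803 = 11.05 m.
Hydraulic radius R = A/P = 14.44/11.05 = 1.307 m.
From Manning's equation, V = (1/n) R^(2/3) S^(1/2) = (1/0.037) × 1.307^(2/3) × 0.001^(1/2) = 1.02 m/s.

V = 1.02 m/s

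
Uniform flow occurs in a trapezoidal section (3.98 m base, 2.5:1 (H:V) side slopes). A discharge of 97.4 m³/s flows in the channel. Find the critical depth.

y_c = 2.47 m

At critical depth, Q² T / (g A³) = 1, i.e. A³/T = Q²/g = 97.4²/9.81 = 967.
Try y = 2.2 m: A³/T = 605.6 — low.
Try y = 2.88 m: A³/T = 1816 — high.
Try y = 2.47 m: A³/T = 966.4 — matches.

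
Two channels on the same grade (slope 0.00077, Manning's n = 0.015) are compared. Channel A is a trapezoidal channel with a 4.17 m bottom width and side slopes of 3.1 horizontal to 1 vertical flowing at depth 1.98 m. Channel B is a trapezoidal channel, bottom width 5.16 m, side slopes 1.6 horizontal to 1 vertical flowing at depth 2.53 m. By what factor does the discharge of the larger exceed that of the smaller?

1.38

Channel A: With bottom width b = 4.17 m and side slope z = 3.1: A = (b + zy)y = (4.17 + 3.1×1.98)×1.98 = 20.41 m²; P = b + 2y√(1+z²) = 4.17 + 2×1.98×3.257 = 17.07 m. Hydraulic radius R = A/P = 20.41/17.07 = 1.196 m. Q_A = (1/0.015)·20.41·1.196^(2/3)·√0.00077 = 42.54 m³/s.
Channel B: With bottom width b = 5.16 m and side slope z = 1.6: A = (b + zy)y = (5.16 + 1.6×2.53)×2.53 = 23.3 m²; P = b + 2y√(1+z²) = 5.16 + 2×2.53×1.887 = 14.71 m. Hydraulic radius R = A/P = 23.3/14.71 = 1.584 m. Q_B = (1/0.015)·23.3·1.584^(2/3)·√0.00077 = 58.56 m³/s.
The larger discharge is 58.56 m³/s and the smaller is 42.54 m³/s; the ratio is 1.38.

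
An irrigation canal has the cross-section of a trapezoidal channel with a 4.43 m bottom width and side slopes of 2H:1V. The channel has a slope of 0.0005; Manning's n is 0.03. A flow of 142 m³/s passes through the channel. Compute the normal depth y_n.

Manning's equation rearranged: A R^(2/3) = nQ / (1·√S) = 0.03 × 142 / (√0.0005) = 190.5.
At y = 5.05 m: A R^(2/3) = 142.8 — low.
At y = 6.45 m: A R^(2/3) = 250.7 — high.
At y = 5.73 m: A R^(2/3) = 190.6 — matches.

y_n = 5.73 m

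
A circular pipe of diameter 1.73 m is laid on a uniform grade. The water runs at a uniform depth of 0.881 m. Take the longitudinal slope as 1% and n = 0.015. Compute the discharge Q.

For a circular section of diameter D = 1.73 m at depth y = 0.881 m, the central angle is θ = 2 arccos(1 − 2y/D) = 3.179 rad. Then A = (D²/8)(θ − sin θ) = 1.203 m² and P = Dθ/2 = 2.749 m.
Hydraulic radius R = A/P = 1.203/2.749 = 0.4375 m.
Manning's equation: Q = (1/n) A R^(2/3) S^(1/2) = (1/0.015) × 1.203 × 0.4375^(2/3) × 0.01^(1/2) = 4.62 m³/s.

Q = 4.62 m³/s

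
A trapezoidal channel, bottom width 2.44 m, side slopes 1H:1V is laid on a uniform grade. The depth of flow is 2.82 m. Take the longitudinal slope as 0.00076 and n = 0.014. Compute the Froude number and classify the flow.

subcritical

With bottom width b = 2.44 m and side slope z = 1: A = (b + zy)y = (2.44 + 1×2.82)×2.82 = 14.83 m²; P = b + 2y√(1+z²) = 2.44 + 2×2.82×1.414 = 10.42 m.
Hydraulic radius R = A/P = 14.83/10.42 = 1.424 m.
V = (1/n) R^(2/3) √S = (1/0.014) × 1.424^(2/3) × √0.00076 = 2.492 m/s. Hydraulic depth D_h = A/T = 14.83/8.08 = 1.836 m.
Froude number Fr = V/√(g·D_h) = 2.492/√(9.81×1.836) = 0.587, which is less than 1, so the flow is subcritical.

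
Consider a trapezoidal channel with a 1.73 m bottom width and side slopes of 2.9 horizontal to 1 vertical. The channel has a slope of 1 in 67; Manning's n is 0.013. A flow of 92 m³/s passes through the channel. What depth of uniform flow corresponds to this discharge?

Manning's equation rearranged: A R^(2/3) = nQ / (1·√S) = 0.013 × 92 / (√0.01493) = 9.79.
Trying y = 1.18 m: A R^(2/3) = 4.691 — too small.
Trying y = 2.03 m: A R^(2/3) = 16.38 — too large.
Trying y = 1.63 m: A R^(2/3) = 9.791 — matches.

y_n = 1.63 m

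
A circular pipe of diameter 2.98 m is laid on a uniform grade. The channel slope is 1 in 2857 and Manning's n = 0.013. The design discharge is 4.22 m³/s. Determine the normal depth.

y_n = 1.51 m

Manning's equation rearranged: A R^(2/3) = nQ / (1·√S) = 0.013 × 4.22 / (√0.00035) = 2.932.
Trying y = 1.23 m: A R^(2/3) = 2.045 — too small.
Trying y = 1.51 m: A R^(2/3) = 2.931 — close enough.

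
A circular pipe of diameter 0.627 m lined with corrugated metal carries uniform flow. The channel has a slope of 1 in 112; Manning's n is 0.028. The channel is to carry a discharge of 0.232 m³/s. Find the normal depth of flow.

y_n = 0.411 m

Manning's equation rearranged: A R^(2/3) = nQ / (1·√S) = 0.028 × 0.232 / (√0.008929) = 0.06875.
At y = 0.521 m: A R^(2/3) = 0.09084 — over.
At y = 0.282 m: A R^(2/3) = 0.03735 — short.
At y = 0.411 m: A R^(2/3) = 0.06872 — matches.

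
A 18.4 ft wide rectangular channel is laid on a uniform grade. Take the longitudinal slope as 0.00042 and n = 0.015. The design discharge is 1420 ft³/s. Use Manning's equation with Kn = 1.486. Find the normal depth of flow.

y_n = 12.5 ft

Manning's equation rearranged: A R^(2/3) = nQ / (1.486·√S) = 0.015 × 1420 / (1.486 × √0.00042) = 699.4.
At y = 9.3 ft: A R^(2/3) = 475 — too small.
At y = 14.8 ft: A R^(2/3) = 866.2 — too large.
At y = 12.5 ft: A R^(2/3) = 699.1 — matches.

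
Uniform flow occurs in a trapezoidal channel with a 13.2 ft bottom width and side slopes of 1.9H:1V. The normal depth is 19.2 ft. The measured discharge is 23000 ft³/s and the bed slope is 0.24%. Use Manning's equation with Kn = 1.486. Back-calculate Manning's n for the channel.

With bottom width b = 13.2 ft and side slope z = 1.9: A = (b + zy)y = (13.2 + 1.9×19.2)×19.2 = 953.9 ft²; P = b + 2y√(1+z²) = 13.2 + 2×19.2×2.147 = 95.65 ft.
Hydraulic radius R = A/P = 953.9/95.65 = 9.973 ft.
Rearranging Manning's equation: n = (1.486/Q) A R^(2/3) S^(1/2) = (1.486/23000) × 953.9 × 9.973^(2/3) × √0.0024 = 0.014.

n = 0.014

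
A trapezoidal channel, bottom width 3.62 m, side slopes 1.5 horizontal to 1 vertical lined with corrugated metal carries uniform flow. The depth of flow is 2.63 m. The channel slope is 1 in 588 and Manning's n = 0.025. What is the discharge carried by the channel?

Q = 43.4 m³/s

With bottom width b = 3.62 m and side slope z = 1.5: A = (b + zy)y = (3.62 + 1.5×2.63)×2.63 = 19.9 m²; P = b + 2y√(1+z²) = 3.62 + 2×2.63×1.803 = 13.1 m.
Hydraulic radius R = A/P = 19.9/13.1 = 1.518 m.
Manning's equation: Q = (1/n) A R^(2/3) S^(1/2) = (1/0.025) × 19.9 × 1.518^(2/3) × 0.001701^(1/2) = 43.4 m³/s.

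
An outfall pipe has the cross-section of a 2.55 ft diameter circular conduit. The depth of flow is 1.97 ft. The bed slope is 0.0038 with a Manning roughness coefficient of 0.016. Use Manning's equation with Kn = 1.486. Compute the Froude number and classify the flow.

For a circular section of diameter D = 2.55 ft at depth y = 1.97 ft, the central angle is θ = 2 arccos(1 − 2y/D) = 4.295 rad. Then A = (D²/8)(θ − sin θ) = 4.234 ft² and P = Dθ/2 = 5.476 ft.
Hydraulic radius R = A/P = 4.234/5.476 = 0.7732 ft.
V = (1.486/n) R^(2/3) √S = (1.486/0.016) × 0.7732^(2/3) × √0.0038 = 4.823 ft/s. Hydraulic depth D_h = A/T = 4.234/2.138 = 1.98 ft.
Froude number Fr = V/√(g·D_h) = 4.823/√(32.2×1.98) = 0.604, which is less than 1, so the flow is subcritical.

subcritical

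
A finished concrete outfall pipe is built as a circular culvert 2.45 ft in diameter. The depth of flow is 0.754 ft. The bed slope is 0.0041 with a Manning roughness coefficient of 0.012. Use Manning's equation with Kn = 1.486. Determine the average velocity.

V = 4.5 ft/s

For a circular section of diameter D = 2.45 ft at depth y = 0.754 ft, the central angle is θ = 2 arccos(1 − 2y/D) = 2.352 rad. Then A = (D²/8)(θ − sin θ) = 1.232 ft² and P = Dθ/2 = 2.882 ft.
Hydraulic radius R = A/P = 1.232/2.882 = 0.4277 ft.
From Manning's equation, V = (1.486/n) R^(2/3) S^(1/2) = (1.486/0.012) × 0.4277^(2/3) × 0.0041^(1/2) = 4.5 ft/s.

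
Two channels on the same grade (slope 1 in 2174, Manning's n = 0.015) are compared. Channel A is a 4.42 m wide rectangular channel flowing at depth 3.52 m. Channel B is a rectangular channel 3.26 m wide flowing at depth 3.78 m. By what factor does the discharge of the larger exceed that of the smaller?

Channel A: Flow area A = b·y = 4.42 × 3.52 = 15.56 m². Wetted perimeter P = b + 2y = 4.42 + 2×3.52 = 11.46 m. Hydraulic radius R = A/P = 15.56/11.46 = 1.358 m. Q_A = (1/0.015)·15.56·1.358^(2/3)·√0.00046 = 27.27 m³/s.
Channel B: Flow area A = b·y = 3.26 × 3.78 = 12.32 m². Wetted perimeter P = b + 2y = 3.26 + 2×3.78 = 10.82 m. Hydraulic radius R = A/P = 12.32/10.82 = 1.139 m. Q_B = (1/0.015)·12.32·1.139^(2/3)·√0.00046 = 19.22 m³/s.
The larger discharge is 27.27 m³/s and the smaller is 19.22 m³/s; the ratio is 1.42.

1.42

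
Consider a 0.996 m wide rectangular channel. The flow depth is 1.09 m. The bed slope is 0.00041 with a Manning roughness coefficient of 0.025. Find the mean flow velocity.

V = 0.396 m/s

Flow area A = b·y = 0.996 × 1.09 = 1.086 m². Wetted perimeter P = b + 2y = 0.996 + 2×1.09 = 3.176 m.
Hydraulic radius R = A/P = 1.086/3.176 = 0.3418 m.
From Manning's equation, V = (1/n) R^(2/3) S^(1/2) = (1/0.025) × 0.3418^(2/3) × 0.00041^(1/2) = 0.396 m/s.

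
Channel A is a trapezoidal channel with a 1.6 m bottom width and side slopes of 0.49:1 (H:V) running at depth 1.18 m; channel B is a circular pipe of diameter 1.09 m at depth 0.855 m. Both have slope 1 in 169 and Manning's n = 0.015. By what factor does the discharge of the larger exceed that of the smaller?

Channel A: With bottom width b = 1.6 m and side slope z = 0.49: A = (b + zy)y = (1.6 + 0.49×1.18)×1.18 = 2.57 m²; P = b + 2y√(1+z²) = 1.6 + 2×1.18×1.114 = 4.228 m. Hydraulic radius R = A/P = 2.57/4.228 = 0.6079 m. Q_A = (1/0.015)·2.57·0.6079^(2/3)·√0.005917 = 9.459 m³/s.
Channel B: For a circular section of diameter D = 1.09 m at depth y = 0.855 m, the central angle is θ = 2 arccos(1 − 2y/D) = 4.352 rad. Then A = (D²/8)(θ − sin θ) = 0.7852 m² and P = Dθ/2 = 2.372 m. Hydraulic radius R = A/P = 0.7852/2.372 = 0.3311 m. Q_B = (1/0.015)·0.7852·0.3311^(2/3)·√0.005917 = 1.927 m³/s.
The larger discharge is 9.459 m³/s and the smaller is 1.927 m³/s; the ratio is 4.91.

4.91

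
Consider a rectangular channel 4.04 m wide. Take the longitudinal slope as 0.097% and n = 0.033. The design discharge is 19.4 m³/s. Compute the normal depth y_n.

y_n = 4.15 m

Manning's equation rearranged: A R^(2/3) = nQ / (1·√S) = 0.033 × 19.4 / (√0.00097) = 20.56.
Trying y = 4.49 m: A R^(2/3) = 22.63 — too large.
Trying y = 3.35 m: A R^(2/3) = 15.79 — too small.
Trying y = 4.15 m: A R^(2/3) = 20.57 — ≈ 20.56.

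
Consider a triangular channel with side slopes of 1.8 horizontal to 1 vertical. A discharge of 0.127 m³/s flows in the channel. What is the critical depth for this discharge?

At critical depth, Q² T / (g A³) = 1, i.e. A³/T = Q²/g = 0.127²/9.81 = 0.001644.
At y = 0.19 m: A³/T = 0.0004011 — low.
At y = 0.283 m: A³/T = 0.002941 — high.
At y = 0.252 m: A³/T = 0.001646 — matches.

y_c = 0.252 m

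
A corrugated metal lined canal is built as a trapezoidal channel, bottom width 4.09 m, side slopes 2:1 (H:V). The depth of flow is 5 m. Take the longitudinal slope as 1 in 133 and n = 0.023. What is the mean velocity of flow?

V = 7.24 m/s

With bottom width b = 4.09 m and side slope z = 2: A = (b + zy)y = (4.09 + 2×5)×5 = 70.45 m²; P = b + 2y√(1+z²) = 4.09 + 2×5×2.236 = 26.45 m.
Hydraulic radius R = A/P = 70.45/26.45 = 2.663 m.
From Manning's equation, V = (1/n) R^(2/3) S^(1/2) = (1/0.023) × 2.663^(2/3) × 0.007519^(1/2) = 7.24 m/s.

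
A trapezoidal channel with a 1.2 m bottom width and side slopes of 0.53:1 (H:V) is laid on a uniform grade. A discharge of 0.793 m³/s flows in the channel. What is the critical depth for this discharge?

y_c = 0.337 m

At critical depth, Q² T / (g A³) = 1, i.e. A³/T = Q²/g = 0.793²/9.81 = 0.0641.
Trying y = 0.293 m: A³/T = 0.04145 — short.
Trying y = 0.373 m: A³/T = 0.08882 — over.
Trying y = 0.337 m: A³/T = 0.0644 — matches.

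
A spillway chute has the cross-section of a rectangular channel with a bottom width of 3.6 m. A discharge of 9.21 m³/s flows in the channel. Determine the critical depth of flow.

For a rectangular channel, critical depth y_c = (q²/g)^(1/3) where q = Q/b = 9.21/3.6 = 2.558 m²/s.
So y_c = (2.558²/9.81)^(1/3) = 0.874 m.

y_c = 0.874 m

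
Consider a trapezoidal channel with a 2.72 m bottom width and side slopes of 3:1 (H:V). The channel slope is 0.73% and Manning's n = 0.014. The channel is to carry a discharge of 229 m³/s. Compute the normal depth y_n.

y_n = 2.69 m

Manning's equation rearranged: A R^(2/3) = nQ / (1·√S) = 0.014 × 229 / (√0.0073) = 37.52.
Trying y = 2.05 m: A R^(2/3) = 20.07 — too small.
Trying y = 2.96 m: A R^(2/3) = 47 — too large.
Trying y = 2.69 m: A R^(2/3) = 37.54 — ≈ 37.52.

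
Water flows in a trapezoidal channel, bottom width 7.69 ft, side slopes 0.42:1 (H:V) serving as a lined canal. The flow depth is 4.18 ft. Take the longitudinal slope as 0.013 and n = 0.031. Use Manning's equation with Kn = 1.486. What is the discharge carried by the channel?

Q = 382 ft³/s

With bottom width b = 7.69 ft and side slope z = 0.42: A = (b + zy)y = (7.69 + 0.42×4.18)×4.18 = 39.48 ft²; P = b + 2y√(1+z²) = 7.69 + 2×4.18×1.085 = 16.76 ft.
Hydraulic radius R = A/P = 39.48/16.76 = 2.356 ft.
Manning's equation: Q = (1.486/n) A R^(2/3) S^(1/2) = (1.486/0.031) × 39.48 × 2.356^(2/3) × 0.013^(1/2) = 382 ft³/s.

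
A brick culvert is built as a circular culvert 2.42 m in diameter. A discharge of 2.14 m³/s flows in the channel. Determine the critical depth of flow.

y_c = 0.653 m

At critical depth, Q² T / (g A³) = 1, i.e. A³/T = Q²/g = 2.14²/9.81 = 0.4668.
At y = 0.527 m: A³/T = 0.2024 — too small.
At y = 0.758 m: A³/T = 0.8329 — too large.
At y = 0.653 m: A³/T = 0.467 — ≈ 0.4668.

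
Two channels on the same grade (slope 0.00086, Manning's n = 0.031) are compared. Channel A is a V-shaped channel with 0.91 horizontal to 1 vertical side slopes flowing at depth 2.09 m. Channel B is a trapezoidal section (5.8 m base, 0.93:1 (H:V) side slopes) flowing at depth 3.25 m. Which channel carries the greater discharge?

channel B

Channel A: For a triangular section with side slope z = 0.91: A = zy² = 0.91×2.09² = 3.975 m²; P = 2y√(1+z²) = 2×2.09×1.352 = 5.652 m. Hydraulic radius R = A/P = 3.975/5.652 = 0.7033 m. Q_A = (1/0.031)·3.975·0.7033^(2/3)·√0.00086 = 2.974 m³/s.
Channel B: With bottom width b = 5.8 m and side slope z = 0.93: A = (b + zy)y = (5.8 + 0.93×3.25)×3.25 = 28.67 m²; P = b + 2y√(1+z²) = 5.8 + 2×3.25×1.366 = 14.68 m. Hydraulic radius R = A/P = 28.67/14.68 = 1.954 m. Q_B = (1/0.031)·28.67·1.954^(2/3)·√0.00086 = 42.39 m³/s.
Q_A = 2.974 m³/s vs Q_B = 42.39 m³/s, so channel B carries more.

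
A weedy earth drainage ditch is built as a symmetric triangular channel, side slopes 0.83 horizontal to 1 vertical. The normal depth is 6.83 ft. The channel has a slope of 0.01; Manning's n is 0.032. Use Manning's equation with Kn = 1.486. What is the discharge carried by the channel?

For a triangular section with side slope z = 0.83: A = zy² = 0.83×6.83² = 38.72 ft²; P = 2y√(1+z²) = 2×6.83×1.3 = 17.75 ft.
Hydraulic radius R = A/P = 38.72/17.75 = 2.181 ft.
Manning's equation: Q = (1.486/n) A R^(2/3) S^(1/2) = (1.486/0.032) × 38.72 × 2.181^(2/3) × 0.01^(1/2) = 302 ft³/s.

Q = 302 ft³/s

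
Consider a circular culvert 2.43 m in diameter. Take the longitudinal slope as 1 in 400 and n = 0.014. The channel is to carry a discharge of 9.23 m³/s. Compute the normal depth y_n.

Manning's equation rearranged: A R^(2/3) = nQ / (1·√S) = 0.014 × 9.23 / (√0.0025) = 2.584.
At y = 1.98 m: A R^(2/3) = 3.309 — high.
At y = 1.19 m: A R^(2/3) = 1.605 — low.
At y = 1.61 m: A R^(2/3) = 2.585 — close enough.

y_n = 1.61 m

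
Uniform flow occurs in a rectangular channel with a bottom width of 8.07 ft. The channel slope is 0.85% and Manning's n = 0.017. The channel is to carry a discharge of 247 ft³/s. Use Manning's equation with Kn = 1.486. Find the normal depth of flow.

Manning's equation rearranged: A R^(2/3) = nQ / (1.486·√S) = 0.017 × 247 / (1.486 × √0.0085) = 30.65.
Try y = 1.95 ft: A R^(2/3) = 18.89 — low.
Try y = 2.74 ft: A R^(2/3) = 30.65 — ≈ 30.65.

y_n = 2.74 ft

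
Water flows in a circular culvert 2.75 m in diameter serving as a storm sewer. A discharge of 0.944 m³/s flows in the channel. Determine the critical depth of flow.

At critical depth, Q² T / (g A³) = 1, i.e. A³/T = Q²/g = 0.944²/9.81 = 0.09084.
Trying y = 0.505 m: A³/T = 0.1967 — too large.
Trying y = 0.358 m: A³/T = 0.05078 — too small.
Trying y = 0.415 m: A³/T = 0.09093 — ≈ 0.09084.

y_c = 0.415 m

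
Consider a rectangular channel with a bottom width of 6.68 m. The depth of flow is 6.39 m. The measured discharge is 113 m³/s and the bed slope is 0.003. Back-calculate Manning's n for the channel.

n = 0.0349

Flow area A = b·y = 6.68 × 6.39 = 42.69 m². Wetted perimeter P = b + 2y = 6.68 + 2×6.39 = 19.46 m.
Hydraulic radius R = A/P = 42.69/19.46 = 2.193 m.
Rearranging Manning's equation: n = (1/Q) A R^(2/3) S^(1/2) = (1/113) × 42.69 × 2.193^(2/3) × √0.003 = 0.0349.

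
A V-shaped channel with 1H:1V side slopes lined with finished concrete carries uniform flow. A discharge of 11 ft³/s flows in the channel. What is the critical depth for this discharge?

y_c = 1.5 ft

At critical depth, Q² T / (g A³) = 1, i.e. A³/T = Q²/g = 11²/32.2 = 3.758.
Trying y = 1.12 ft: A³/T = 0.8812 — short.
Trying y = 1.81 ft: A³/T = 9.713 — over.
Trying y = 1.5 ft: A³/T = 3.797 — matches.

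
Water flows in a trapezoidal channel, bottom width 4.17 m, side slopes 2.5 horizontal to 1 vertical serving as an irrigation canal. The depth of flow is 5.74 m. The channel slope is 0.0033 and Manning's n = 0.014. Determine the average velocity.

With bottom width b = 4.17 m and side slope z = 2.5: A = (b + zy)y = (4.17 + 2.5×5.74)×5.74 = 106.3 m²; P = b + 2y√(1+z²) = 4.17 + 2×5.74×2.693 = 35.08 m.
Hydraulic radius R = A/P = 106.3/35.08 = 3.03 m.
From Manning's equation, V = (1/n) R^(2/3) S^(1/2) = (1/0.014) × 3.03^(2/3) × 0.0033^(1/2) = 8.59 m/s.

V = 8.59 m/s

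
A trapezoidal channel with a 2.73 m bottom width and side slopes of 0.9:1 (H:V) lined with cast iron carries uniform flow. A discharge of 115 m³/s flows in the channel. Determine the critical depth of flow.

y_c = 3.81 m

At critical depth, Q² T / (g A³) = 1, i.e. A³/T = Q²/g = 115²/9.81 = 1348.
At y = 4.8 m: A³/T = 3408 — over.
At y = 3.81 m: A³/T = 1348 — matches.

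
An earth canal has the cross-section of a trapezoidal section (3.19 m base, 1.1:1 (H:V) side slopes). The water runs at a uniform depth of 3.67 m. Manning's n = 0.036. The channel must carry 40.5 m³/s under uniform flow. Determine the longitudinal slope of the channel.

S = 0.0013

With bottom width b = 3.19 m and side slope z = 1.1: A = (b + zy)y = (3.19 + 1.1×3.67)×3.67 = 26.52 m²; P = b + 2y√(1+z²) = 3.19 + 2×3.67×1.487 = 14.1 m.
Hydraulic radius R = A/P = 26.52/14.1 = 1.881 m.
From Manning's equation, S = [nQ / (1 A R^(2/3))]² = [0.036 × 40.5 / (1 × 26.52 × 1.881^(2/3))]² = 0.0013.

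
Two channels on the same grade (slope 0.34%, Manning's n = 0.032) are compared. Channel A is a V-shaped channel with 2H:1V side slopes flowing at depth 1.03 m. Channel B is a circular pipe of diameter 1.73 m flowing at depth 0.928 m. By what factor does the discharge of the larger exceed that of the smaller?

1.67

Channel A: For a triangular section with side slope z = 2: A = zy² = 2×1.03² = 2.122 m²; P = 2y√(1+z²) = 2×1.03×2.236 = 4.606 m. Hydraulic radius R = A/P = 2.122/4.606 = 0.4606 m. Q_A = (1/0.032)·2.122·0.4606^(2/3)·√0.0034 = 2.306 m³/s.
Channel B: For a circular section of diameter D = 1.73 m at depth y = 0.928 m, the central angle is θ = 2 arccos(1 − 2y/D) = 3.287 rad. Then A = (D²/8)(θ − sin θ) = 1.284 m² and P = Dθ/2 = 2.844 m. Hydraulic radius R = A/P = 1.284/2.844 = 0.4516 m. Q_B = (1/0.032)·1.284·0.4516^(2/3)·√0.0034 = 1.377 m³/s.
The larger discharge is 2.306 m³/s and the smaller is 1.377 m³/s; the ratio is 1.67.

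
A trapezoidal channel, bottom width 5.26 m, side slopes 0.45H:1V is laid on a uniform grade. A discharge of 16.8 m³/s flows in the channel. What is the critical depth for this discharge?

At critical depth, Q² T / (g A³) = 1, i.e. A³/T = Q²/g = 16.8²/9.81 = 28.77.
Try y = 1.14 m: A³/T = 45.35 — too large.
Try y = 0.826 m: A³/T = 16.77 — too small.
Try y = 0.984 m: A³/T = 28.75 — ≈ 28.77.

y_c = 0.984 m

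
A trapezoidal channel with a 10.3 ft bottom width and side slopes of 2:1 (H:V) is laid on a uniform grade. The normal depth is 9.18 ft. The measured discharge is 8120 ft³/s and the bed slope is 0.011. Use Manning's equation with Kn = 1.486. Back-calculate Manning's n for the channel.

n = 0.015

With bottom width b = 10.3 ft and side slope z = 2: A = (b + zy)y = (10.3 + 2×9.18)×9.18 = 263.1 ft²; P = b + 2y√(1+z²) = 10.3 + 2×9.18×2.236 = 51.35 ft.
Hydraulic radius R = A/P = 263.1/51.35 = 5.123 ft.
Rearranging Manning's equation: n = (1.486/Q) A R^(2/3) S^(1/2) = (1.486/8120) × 263.1 × 5.123^(2/3) × √0.011 = 0.015.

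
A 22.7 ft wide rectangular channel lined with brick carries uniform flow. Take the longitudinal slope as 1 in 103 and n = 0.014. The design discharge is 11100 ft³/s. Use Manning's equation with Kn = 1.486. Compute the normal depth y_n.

y_n = 13.8 ft

Manning's equation rearranged: A R^(2/3) = nQ / (1.486·√S) = 0.014 × 11100 / (1.486 × √0.009709) = 1061.
Trying y = 16 ft: A R^(2/3) = 1283 — too large.
Trying y = 9.66 ft: A R^(2/3) = 659.7 — too small.
Trying y = 13.8 ft: A R^(2/3) = 1060 — close enough.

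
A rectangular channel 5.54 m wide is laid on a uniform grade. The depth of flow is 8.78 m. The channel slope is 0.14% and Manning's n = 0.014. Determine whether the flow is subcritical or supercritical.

subcritical

Flow area A = b·y = 5.54 × 8.78 = 48.64 m². Wetted perimeter P = b + 2y = 5.54 + 2×8.78 = 23.1 m.
Hydraulic radius R = A/P = 48.64/23.1 = 2.106 m.
V = (1/n) R^(2/3) √S = (1/0.014) × 2.106^(2/3) × √0.0014 = 4.391 m/s. Hydraulic depth D_h = A/T = 48.64/5.54 = 8.78 m.
Froude number Fr = V/√(g·D_h) = 4.391/√(9.81×8.78) = 0.473, which is less than 1, so the flow is subcritical.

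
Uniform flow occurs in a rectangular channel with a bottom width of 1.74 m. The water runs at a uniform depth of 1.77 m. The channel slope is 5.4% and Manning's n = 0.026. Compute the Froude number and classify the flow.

Flow area A = b·y = 1.74 × 1.77 = 3.08 m². Wetted perimeter P = b + 2y = 1.74 + 2×1.77 = 5.28 m.
Hydraulic radius R = A/P = 3.08/5.28 = 0.5833 m.
V = (1/n) R^(2/3) √S = (1/0.026) × 0.5833^(2/3) × √0.054 = 6.239 m/s. Hydraulic depth D_h = A/T = 3.08/1.74 = 1.77 m.
Froude number Fr = V/√(g·D_h) = 6.239/√(9.81×1.77) = 1.5, which is greater than 1, so the flow is supercritical.

supercritical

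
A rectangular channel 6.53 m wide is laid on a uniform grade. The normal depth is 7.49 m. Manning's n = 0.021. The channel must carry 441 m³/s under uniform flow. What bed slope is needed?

Flow area A = b·y = 6.53 × 7.49 = 48.91 m². Wetted perimeter P = b + 2y = 6.53 + 2×7.49 = 21.51 m.
Hydraulic radius R = A/P = 48.91/21.51 = 2.274 m.
From Manning's equation, S = [nQ / (1 A R^(2/3))]² = [0.021 × 441 / (1 × 48.91 × 2.274^(2/3))]² = 0.012.

S = 0.012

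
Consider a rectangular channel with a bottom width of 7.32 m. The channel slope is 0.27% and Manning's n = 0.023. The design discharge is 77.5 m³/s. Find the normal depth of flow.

y_n = 3.26 m

Manning's equation rearranged: A R^(2/3) = nQ / (1·√S) = 0.023 × 77.5 / (√0.0027) = 34.3.
At y = 2.74 m: A R^(2/3) = 27.06 — too small.
At y = 3.68 m: A R^(2/3) = 40.38 — too large.
At y = 3.26 m: A R^(2/3) = 34.31 — ≈ 34.3.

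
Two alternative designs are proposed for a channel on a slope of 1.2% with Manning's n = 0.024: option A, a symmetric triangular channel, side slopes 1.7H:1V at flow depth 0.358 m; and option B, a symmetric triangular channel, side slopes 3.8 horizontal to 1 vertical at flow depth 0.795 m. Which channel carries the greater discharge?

Channel A: For a triangular section with side slope z = 1.7: A = zy² = 1.7×0.358² = 0.2179 m²; P = 2y√(1+z²) = 2×0.358×1.972 = 1.412 m. Hydraulic radius R = A/P = 0.2179/1.412 = 0.1543 m. Q_A = (1/0.024)·0.2179·0.1543^(2/3)·√0.012 = 0.2861 m³/s.
Channel B: For a triangular section with side slope z = 3.8: A = zy² = 3.8×0.795² = 2.402 m²; P = 2y√(1+z²) = 2×0.795×3.929 = 6.248 m. Hydraulic radius R = A/P = 2.402/6.248 = 0.3844 m. Q_B = (1/0.024)·2.402·0.3844^(2/3)·√0.012 = 5.796 m³/s.
Q_A = 0.2861 m³/s vs Q_B = 5.796 m³/s, so channel B carries more.

channel B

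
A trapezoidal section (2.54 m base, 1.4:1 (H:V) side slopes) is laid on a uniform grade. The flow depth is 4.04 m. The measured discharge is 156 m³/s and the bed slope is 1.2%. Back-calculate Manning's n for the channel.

With bottom width b = 2.54 m and side slope z = 1.4: A = (b + zy)y = (2.54 + 1.4×4.04)×4.04 = 33.11 m²; P = b + 2y√(1+z²) = 2.54 + 2×4.04×1.72 = 16.44 m.
Hydraulic radius R = A/P = 33.11/16.44 = 2.014 m.
Rearranging Manning's equation: n = (1/Q) A R^(2/3) S^(1/2) = (1/156) × 33.11 × 2.014^(2/3) × √0.012 = 0.0371.

n = 0.0371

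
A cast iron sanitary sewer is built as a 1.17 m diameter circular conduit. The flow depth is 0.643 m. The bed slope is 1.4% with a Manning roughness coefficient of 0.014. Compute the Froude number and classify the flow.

For a circular section of diameter D = 1.17 m at depth y = 0.643 m, the central angle is θ = 2 arccos(1 − 2y/D) = 3.34 rad. Then A = (D²/8)(θ − sin θ) = 0.6053 m² and P = Dθ/2 = 1.954 m.
Hydraulic radius R = A/P = 0.6053/1.954 = 0.3098 m.
V = (1/n) R^(2/3) √S = (1/0.014) × 0.3098^(2/3) × √0.014 = 3.869 m/s. Hydraulic depth D_h = A/T = 0.6053/1.164 = 0.5199 m.
Froude number Fr = V/√(g·D_h) = 3.869/√(9.81×0.5199) = 1.71, which is greater than 1, so the flow is supercritical.

supercritical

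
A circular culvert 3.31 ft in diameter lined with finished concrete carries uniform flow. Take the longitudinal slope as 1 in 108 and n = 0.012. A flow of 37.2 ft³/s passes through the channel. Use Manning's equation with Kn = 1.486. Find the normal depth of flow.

y_n = 1.48 ft

Manning's equation rearranged: A R^(2/3) = nQ / (1.486·√S) = 0.012 × 37.2 / (1.486 × √0.009259) = 3.122.
Trying y = 1.07 ft: A R^(2/3) = 1.715 — short.
Trying y = 1.83 ft: A R^(2/3) = 4.48 — over.
Trying y = 1.48 ft: A R^(2/3) = 3.124 — ≈ 3.122.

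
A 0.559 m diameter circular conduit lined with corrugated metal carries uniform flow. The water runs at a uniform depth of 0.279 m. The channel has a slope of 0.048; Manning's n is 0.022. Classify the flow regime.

supercritical

For a circular section of diameter D = 0.559 m at depth y = 0.279 m, the central angle is θ = 2 arccos(1 − 2y/D) = 3.138 rad. Then A = (D²/8)(θ − sin θ) = 0.1224 m² and P = Dθ/2 = 0.8771 m.
Hydraulic radius R = A/P = 0.1224/0.8771 = 0.1396 m.
V = (1/n) R^(2/3) √S = (1/0.022) × 0.1396^(2/3) × √0.048 = 2.68 m/s. Hydraulic depth D_h = A/T = 0.1224/0.559 = 0.219 m.
Froude number Fr = V/√(g·D_h) = 2.68/√(9.81×0.219) = 1.83, which is greater than 1, so the flow is supercritical.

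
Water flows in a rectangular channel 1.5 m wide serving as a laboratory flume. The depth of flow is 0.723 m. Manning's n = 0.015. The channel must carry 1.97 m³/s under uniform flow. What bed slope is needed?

S = 0.00281

Flow area A = b·y = 1.5 × 0.723 = 1.085 m². Wetted perimeter P = b + 2y = 1.5 + 2×0.723 = 2.946 m.
Hydraulic radius R = A/P = 1.085/2.946 = 0.3681 m.
From Manning's equation, S = [nQ / (1 A R^(2/3))]² = [0.015 × 1.97 / (1 × 1.085 × 0.3681^(2/3))]² = 0.00281.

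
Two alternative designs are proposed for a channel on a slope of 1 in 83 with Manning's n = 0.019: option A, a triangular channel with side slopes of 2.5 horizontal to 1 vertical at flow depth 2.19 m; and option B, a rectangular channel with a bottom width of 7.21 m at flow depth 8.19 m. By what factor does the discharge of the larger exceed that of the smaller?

Channel A: For a triangular section with side slope z = 2.5: A = zy² = 2.5×2.19² = 11.99 m²; P = 2y√(1+z²) = 2×2.19×2.693 = 11.79 m. Hydraulic radius R = A/P = 11.99/11.79 = 1.017 m. Q_A = (1/0.019)·11.99·1.017^(2/3)·√0.01205 = 70.04 m³/s.
Channel B: Flow area A = b·y = 7.21 × 8.19 = 59.05 m². Wetted perimeter P = b + 2y = 7.21 + 2×8.19 = 23.59 m. Hydraulic radius R = A/P = 59.05/23.59 = 2.503 m. Q_B = (1/0.019)·59.05·2.503^(2/3)·√0.01205 = 628.9 m³/s.
The larger discharge is 628.9 m³/s and the smaller is 70.04 m³/s; the ratio is 8.98.

8.98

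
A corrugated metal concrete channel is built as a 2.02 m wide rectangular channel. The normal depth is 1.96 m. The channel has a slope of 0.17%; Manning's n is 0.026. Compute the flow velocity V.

Flow area A = b·y = 2.02 × 1.96 = 3.959 m². Wetted perimeter P = b + 2y = 2.02 + 2×1.96 = 5.94 m.
Hydraulic radius R = A/P = 3.959/5.94 = 0.6665 m.
From Manning's equation, V = (1/n) R^(2/3) S^(1/2) = (1/0.026) × 0.6665^(2/3) × 0.0017^(1/2) = 1.21 m/s.

V = 1.21 m/s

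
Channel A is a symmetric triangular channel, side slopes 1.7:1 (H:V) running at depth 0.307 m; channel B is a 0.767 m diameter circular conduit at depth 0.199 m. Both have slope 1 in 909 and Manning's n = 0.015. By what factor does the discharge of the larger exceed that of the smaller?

Channel A: For a triangular section with side slope z = 1.7: A = zy² = 1.7×0.307² = 0.1602 m²; P = 2y√(1+z²) = 2×0.307×1.972 = 1.211 m. Hydraulic radius R = A/P = 0.1602/1.211 = 0.1323 m. Q_A = (1/0.015)·0.1602·0.1323^(2/3)·√0.0011 = 0.09199 m³/s.
Channel B: For a circular section of diameter D = 0.767 m at depth y = 0.199 m, the central angle is θ = 2 arccos(1 − 2y/D) = 2.138 rad. Then A = (D²/8)(θ − sin θ) = 0.09518 m² and P = Dθ/2 = 0.8198 m. Hydraulic radius R = A/P = 0.09518/0.8198 = 0.1161 m. Q_B = (1/0.015)·0.09518·0.1161^(2/3)·√0.0011 = 0.05008 m³/s.
The larger discharge is 0.09199 m³/s and the smaller is 0.05008 m³/s; the ratio is 1.84.

1.84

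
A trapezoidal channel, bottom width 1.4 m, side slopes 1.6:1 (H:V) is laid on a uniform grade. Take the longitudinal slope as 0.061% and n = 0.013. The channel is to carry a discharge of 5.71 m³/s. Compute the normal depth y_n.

y_n = 1.19 m

Manning's equation rearranged: A R^(2/3) = nQ / (1·√S) = 0.013 × 5.71 / (√0.00061) = 3.005.
Try y = 1.37 m: A R^(2/3) = 4.059 — over.
Try y = 1.19 m: A R^(2/3) = 3.003 — ≈ 3.005.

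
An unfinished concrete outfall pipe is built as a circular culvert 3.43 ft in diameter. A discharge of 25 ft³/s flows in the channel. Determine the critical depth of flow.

y_c = 1.55 ft

At critical depth, Q² T / (g A³) = 1, i.e. A³/T = Q²/g = 25²/32.2 = 19.41.
Try y = 1.25 ft: A³/T = 8.551 — too small.
Try y = 1.83 ft: A³/T = 36.84 — too large.
Try y = 1.55 ft: A³/T = 19.53 — close enough.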